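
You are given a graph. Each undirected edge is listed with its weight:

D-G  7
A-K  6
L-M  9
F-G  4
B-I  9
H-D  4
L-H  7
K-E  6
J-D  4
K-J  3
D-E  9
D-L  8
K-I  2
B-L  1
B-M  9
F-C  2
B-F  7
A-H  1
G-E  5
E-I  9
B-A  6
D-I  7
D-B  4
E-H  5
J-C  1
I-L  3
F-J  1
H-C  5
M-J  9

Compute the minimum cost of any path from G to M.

14

Shortest distances from G:
G: 0
F: 4  (via G)
E: 5  (via G)
J: 5  (via F)
C: 6  (via F)
D: 7  (via G)
K: 8  (via J)
H: 10  (via E)
I: 10  (via K)
A: 11  (via H)
B: 11  (via F)
L: 12  (via B)
M: 14  (via J)
Shortest route: G → F → J → M = 14.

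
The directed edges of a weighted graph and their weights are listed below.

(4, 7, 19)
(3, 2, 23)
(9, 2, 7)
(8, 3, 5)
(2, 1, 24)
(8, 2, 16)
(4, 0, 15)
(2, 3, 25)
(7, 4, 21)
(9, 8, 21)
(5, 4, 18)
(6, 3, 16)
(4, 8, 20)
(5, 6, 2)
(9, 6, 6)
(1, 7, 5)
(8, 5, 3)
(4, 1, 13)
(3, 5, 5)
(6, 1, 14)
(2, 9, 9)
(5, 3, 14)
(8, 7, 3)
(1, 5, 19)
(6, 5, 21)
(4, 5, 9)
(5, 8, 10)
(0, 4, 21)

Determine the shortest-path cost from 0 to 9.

Running Dijkstra from 0:
0: 0
4: 21  (via 0)
5: 30  (via 4)
6: 32  (via 5)
1: 34  (via 4)
7: 39  (via 1)
8: 40  (via 5)
3: 44  (via 5)
2: 56  (via 8)
9: 65  (via 2)
Shortest route: 0 → 4 → 5 → 8 → 2 → 9 = 65.

65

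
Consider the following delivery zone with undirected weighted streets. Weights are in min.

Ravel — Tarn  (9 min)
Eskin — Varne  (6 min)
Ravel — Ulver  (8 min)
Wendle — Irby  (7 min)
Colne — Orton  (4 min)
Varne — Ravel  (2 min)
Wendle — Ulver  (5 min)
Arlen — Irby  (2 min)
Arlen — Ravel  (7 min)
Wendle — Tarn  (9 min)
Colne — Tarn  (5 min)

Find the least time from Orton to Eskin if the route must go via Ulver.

Shortest Orton→Ulver: Orton–Colne–Tarn–Wendle–Ulver = 23
Best Ulver to Eskin: Ulver–Ravel–Varne–Eskin costing 16
Total via Ulver: 23 + 16 = 39 min.

39 min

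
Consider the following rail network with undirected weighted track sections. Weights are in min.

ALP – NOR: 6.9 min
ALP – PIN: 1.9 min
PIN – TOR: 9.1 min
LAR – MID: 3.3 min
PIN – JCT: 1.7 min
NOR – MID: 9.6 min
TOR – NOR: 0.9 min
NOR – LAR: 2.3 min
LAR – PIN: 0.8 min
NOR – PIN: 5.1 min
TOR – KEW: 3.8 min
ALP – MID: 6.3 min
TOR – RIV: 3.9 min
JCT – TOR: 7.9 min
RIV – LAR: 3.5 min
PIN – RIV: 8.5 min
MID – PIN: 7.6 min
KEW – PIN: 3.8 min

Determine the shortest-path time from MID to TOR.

6.5 min

Settle nodes by increasing distance from MID:
MID: 0
LAR: 3.3  (via MID)
PIN: 4.1  (via LAR)
NOR: 5.6  (via LAR)
JCT: 5.8  (via PIN)
ALP: 6  (via PIN)
TOR: 6.5  (via NOR)
Shortest route: MID–LAR–NOR–TOR = 6.5 min.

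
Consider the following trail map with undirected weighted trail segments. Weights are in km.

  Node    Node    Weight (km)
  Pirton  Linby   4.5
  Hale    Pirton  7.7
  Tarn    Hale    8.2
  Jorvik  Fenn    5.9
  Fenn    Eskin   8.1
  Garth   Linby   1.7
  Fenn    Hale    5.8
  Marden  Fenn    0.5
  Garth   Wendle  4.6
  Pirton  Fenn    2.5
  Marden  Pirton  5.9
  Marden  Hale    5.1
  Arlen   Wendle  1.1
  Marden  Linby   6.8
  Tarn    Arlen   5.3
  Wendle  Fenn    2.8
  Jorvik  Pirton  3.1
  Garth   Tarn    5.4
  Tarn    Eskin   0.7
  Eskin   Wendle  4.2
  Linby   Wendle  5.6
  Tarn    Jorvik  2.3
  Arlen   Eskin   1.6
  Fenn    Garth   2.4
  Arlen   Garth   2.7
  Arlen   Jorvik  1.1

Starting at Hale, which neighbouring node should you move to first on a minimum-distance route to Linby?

Candidate routes:
Hale - Marden - Fenn - Garth - Linby: 5.1+0.5+2.4+1.7 = 9.7
Hale - Fenn - Garth - Linby: 5.8+2.4+1.7 = 9.9
The minimum is 9.7 km via Hale - Marden - Fenn - Garth - Linby.
So from Hale the first move is to Marden.

Marden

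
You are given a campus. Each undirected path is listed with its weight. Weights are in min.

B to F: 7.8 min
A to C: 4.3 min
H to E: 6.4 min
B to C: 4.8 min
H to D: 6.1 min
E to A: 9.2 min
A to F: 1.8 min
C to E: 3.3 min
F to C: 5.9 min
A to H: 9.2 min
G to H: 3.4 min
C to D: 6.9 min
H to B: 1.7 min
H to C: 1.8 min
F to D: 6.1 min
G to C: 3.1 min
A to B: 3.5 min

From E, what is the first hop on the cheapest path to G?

Candidate routes:
E → H → G: 6.4+3.4 = 9.8
E → C → H → G: 3.3+1.8+3.4 = 8.5
E → C → G: 3.3+3.1 = 6.4
The minimum is 6.4 min via E → C → G.
So from E the first move is to C.

C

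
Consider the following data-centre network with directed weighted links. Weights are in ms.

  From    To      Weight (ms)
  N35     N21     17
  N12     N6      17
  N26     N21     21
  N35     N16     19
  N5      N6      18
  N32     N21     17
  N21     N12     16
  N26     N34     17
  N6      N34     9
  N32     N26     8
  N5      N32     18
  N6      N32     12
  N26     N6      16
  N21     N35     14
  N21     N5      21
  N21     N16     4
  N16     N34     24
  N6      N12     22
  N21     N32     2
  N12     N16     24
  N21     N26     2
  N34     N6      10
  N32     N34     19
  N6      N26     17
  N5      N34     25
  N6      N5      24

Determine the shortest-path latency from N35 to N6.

35 ms

Running Dijkstra from N35:
N35: 0
N21: 17  (via N35)
N16: 19  (via N35)
N26: 19  (via N21)
N32: 19  (via N21)
N12: 33  (via N21)
N6: 35  (via N26)
Shortest route: N35 → N21 → N26 → N6 = 35 ms.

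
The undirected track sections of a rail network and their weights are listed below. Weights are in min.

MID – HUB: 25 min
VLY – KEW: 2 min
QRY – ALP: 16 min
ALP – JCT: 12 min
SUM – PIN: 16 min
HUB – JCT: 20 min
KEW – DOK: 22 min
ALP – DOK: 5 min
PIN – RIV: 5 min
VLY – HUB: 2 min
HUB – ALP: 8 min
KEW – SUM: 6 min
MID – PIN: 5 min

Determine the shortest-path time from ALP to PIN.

34 min

Settle nodes by increasing distance from ALP:
ALP: 0
DOK: 5  (via ALP)
HUB: 8  (via ALP)
VLY: 10  (via HUB)
KEW: 12  (via VLY)
JCT: 12  (via ALP)
QRY: 16  (via ALP)
SUM: 18  (via KEW)
MID: 33  (via HUB)
PIN: 34  (via SUM)
Shortest route: ALP → HUB → VLY → KEW → SUM → PIN = 34 min.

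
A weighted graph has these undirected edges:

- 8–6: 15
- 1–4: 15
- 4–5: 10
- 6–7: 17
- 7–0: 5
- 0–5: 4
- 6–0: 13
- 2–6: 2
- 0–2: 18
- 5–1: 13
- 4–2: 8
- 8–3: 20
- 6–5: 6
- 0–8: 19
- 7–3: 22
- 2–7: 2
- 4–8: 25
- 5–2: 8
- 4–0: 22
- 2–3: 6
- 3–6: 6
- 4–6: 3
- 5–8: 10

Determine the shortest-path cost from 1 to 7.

22

Compare a few routes:
1–5–0–7: 13+4+5 = 22
1–5–2–7: 13+8+2 = 23
1–4–2–7: 15+8+2 = 25
1–5–6–2–7: 13+6+2+2 = 23
The minimum is 22 via 1–5–0–7.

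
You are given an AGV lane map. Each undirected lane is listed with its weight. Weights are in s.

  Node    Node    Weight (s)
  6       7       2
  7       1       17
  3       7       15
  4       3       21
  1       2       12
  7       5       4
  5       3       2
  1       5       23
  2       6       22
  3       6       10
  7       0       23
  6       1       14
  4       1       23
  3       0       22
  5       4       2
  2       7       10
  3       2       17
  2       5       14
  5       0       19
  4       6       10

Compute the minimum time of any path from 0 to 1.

Running Dijkstra from 0:
0: 0
5: 19  (via 0)
3: 21  (via 5)
4: 21  (via 5)
7: 23  (via 0)
6: 25  (via 7)
2: 33  (via 5)
1: 39  (via 6)
Shortest route: 0 → 7 → 6 → 1 = 39 s.

39 s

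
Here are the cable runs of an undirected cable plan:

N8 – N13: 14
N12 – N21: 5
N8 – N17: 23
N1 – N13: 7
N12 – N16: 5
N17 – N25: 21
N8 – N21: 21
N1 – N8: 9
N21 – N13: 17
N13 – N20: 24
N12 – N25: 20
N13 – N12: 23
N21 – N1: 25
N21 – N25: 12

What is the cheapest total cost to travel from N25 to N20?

53

Candidate routes:
N25 → N12 → N21 → N13 → N20: 20+5+17+24 = 66
N25 → N21 → N12 → N13 → N20: 12+5+23+24 = 64
N25 → N21 → N13 → N20: 12+17+24 = 53
The minimum is 53 via N25 → N21 → N13 → N20.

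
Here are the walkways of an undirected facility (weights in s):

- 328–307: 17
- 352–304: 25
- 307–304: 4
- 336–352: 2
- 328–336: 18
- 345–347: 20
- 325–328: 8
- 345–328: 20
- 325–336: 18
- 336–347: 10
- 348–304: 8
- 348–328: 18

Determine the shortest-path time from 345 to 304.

41 s

Settle nodes by increasing distance from 345:
345: 0
328: 20  (via 345)
347: 20  (via 345)
325: 28  (via 328)
336: 30  (via 347)
352: 32  (via 336)
307: 37  (via 328)
348: 38  (via 328)
304: 41  (via 307)
Shortest route: 345–328–307–304 = 41 s.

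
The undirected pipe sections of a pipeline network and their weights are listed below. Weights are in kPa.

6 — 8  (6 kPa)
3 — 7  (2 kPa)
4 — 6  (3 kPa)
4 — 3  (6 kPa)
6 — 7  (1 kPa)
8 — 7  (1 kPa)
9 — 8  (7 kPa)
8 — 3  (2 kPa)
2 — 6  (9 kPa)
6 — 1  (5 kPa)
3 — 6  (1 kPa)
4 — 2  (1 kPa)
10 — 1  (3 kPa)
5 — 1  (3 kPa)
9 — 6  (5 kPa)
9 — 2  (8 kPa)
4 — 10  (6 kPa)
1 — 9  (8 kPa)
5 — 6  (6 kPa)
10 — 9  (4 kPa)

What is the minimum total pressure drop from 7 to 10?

9 kPa

Enumerating some paths:
7 - 6 - 4 - 10: 1+3+6 = 10
7 - 6 - 9 - 10: 1+5+4 = 10
7 - 6 - 1 - 10: 1+5+3 = 9
7 - 3 - 6 - 1 - 10: 2+1+5+3 = 11
Cheapest is 7 - 6 - 1 - 10 at 9 kPa.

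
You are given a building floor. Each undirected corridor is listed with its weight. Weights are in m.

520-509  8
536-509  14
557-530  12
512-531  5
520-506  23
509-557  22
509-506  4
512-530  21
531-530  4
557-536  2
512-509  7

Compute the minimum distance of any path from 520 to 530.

24 m

Shortest distances from 520:
520: 0
509: 8  (via 520)
506: 12  (via 509)
512: 15  (via 509)
531: 20  (via 512)
536: 22  (via 509)
557: 24  (via 536)
530: 24  (via 531)
Shortest route: 520 → 509 → 512 → 531 → 530 = 24 m.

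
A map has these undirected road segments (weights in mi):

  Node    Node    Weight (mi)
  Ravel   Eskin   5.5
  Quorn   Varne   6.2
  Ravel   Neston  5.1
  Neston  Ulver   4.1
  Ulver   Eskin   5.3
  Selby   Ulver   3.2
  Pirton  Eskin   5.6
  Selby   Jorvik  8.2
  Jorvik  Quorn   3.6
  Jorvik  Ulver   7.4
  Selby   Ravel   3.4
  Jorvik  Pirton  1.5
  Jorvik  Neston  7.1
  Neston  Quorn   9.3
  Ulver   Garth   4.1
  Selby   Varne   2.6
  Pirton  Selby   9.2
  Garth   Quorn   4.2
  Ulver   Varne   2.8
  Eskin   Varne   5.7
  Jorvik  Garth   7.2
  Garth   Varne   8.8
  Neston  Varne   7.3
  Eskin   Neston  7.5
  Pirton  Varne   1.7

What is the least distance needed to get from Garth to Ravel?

10.7 mi

Shortest distances from Garth:
Garth: 0
Ulver: 4.1  (via Garth)
Quorn: 4.2  (via Garth)
Varne: 6.9  (via Ulver)
Jorvik: 7.2  (via Garth)
Selby: 7.3  (via Ulver)
Neston: 8.2  (via Ulver)
Pirton: 8.6  (via Varne)
Eskin: 9.4  (via Ulver)
Ravel: 10.7  (via Selby)
Shortest route: Garth–Ulver–Selby–Ravel = 10.7 mi.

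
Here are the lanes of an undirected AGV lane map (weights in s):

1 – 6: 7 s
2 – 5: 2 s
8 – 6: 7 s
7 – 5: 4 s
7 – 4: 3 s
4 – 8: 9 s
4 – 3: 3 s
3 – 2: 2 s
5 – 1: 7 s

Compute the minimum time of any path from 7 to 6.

18 s

Enumerating some paths:
7–5–1–6: 4+7+7 = 18
7–4–8–6: 3+9+7 = 19
7–5–2–3–4–8–6: 4+2+2+3+9+7 = 27
7–4–3–2–5–1–6: 3+3+2+2+7+7 = 24
Cheapest is 7–5–1–6 at 18 s.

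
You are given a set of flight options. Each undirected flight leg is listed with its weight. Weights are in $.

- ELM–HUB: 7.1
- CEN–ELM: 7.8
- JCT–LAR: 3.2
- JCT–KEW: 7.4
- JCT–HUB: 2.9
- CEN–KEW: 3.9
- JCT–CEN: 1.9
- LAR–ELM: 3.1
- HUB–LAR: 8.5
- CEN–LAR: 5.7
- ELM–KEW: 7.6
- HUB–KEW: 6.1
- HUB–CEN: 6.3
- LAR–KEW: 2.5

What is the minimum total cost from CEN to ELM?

$7.8

Shortest distances from CEN:
CEN: 0
JCT: 1.9  (via CEN)
KEW: 3.9  (via CEN)
HUB: 4.8  (via JCT)
LAR: 5.1  (via JCT)
ELM: 7.8  (via CEN)
Shortest route: CEN → ELM = $7.8.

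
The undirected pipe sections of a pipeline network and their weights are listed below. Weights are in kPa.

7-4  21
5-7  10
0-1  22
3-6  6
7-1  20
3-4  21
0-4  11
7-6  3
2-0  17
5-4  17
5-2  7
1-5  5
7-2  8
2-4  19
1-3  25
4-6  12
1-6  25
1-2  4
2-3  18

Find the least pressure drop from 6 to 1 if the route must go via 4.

Best 6 to 4: 6 → 4 costing 12
Shortest 4→1: 4 → 5 → 1 = 22
Total via 4: 12 + 22 = 34 kPa.

34 kPa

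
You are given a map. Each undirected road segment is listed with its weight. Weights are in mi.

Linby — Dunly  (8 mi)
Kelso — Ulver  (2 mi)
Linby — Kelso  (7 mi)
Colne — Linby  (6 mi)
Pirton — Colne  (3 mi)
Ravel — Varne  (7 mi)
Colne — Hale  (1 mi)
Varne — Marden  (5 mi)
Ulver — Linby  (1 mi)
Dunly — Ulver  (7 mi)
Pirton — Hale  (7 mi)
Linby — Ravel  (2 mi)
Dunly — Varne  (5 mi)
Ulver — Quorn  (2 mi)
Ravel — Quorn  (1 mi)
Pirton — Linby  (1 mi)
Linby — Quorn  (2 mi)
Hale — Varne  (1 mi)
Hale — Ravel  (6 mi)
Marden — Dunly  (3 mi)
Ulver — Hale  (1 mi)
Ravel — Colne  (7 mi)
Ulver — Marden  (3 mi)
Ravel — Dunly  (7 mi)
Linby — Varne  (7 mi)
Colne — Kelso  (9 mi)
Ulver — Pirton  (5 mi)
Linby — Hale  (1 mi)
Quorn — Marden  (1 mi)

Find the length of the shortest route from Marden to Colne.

Candidate routes:
Marden → Ulver → Linby → Hale → Colne: 3+1+1+1 = 6
Marden → Ulver → Hale → Colne: 3+1+1 = 5
The minimum is 5 mi via Marden → Ulver → Hale → Colne.

5 mi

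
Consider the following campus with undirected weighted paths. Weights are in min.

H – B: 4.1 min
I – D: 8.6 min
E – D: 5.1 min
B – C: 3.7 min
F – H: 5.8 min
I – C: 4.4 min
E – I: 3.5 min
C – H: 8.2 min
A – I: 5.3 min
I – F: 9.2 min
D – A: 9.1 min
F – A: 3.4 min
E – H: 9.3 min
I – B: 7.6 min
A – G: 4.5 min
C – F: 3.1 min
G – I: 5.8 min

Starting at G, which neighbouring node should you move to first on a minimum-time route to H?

A

Compare a few routes:
G → I → C → B → H: 5.8+4.4+3.7+4.1 = 18
G → A → F → H: 4.5+3.4+5.8 = 13.7
G → I → B → H: 5.8+7.6+4.1 = 17.5
The minimum is 13.7 min via G → A → F → H.
So from G the first move is to A.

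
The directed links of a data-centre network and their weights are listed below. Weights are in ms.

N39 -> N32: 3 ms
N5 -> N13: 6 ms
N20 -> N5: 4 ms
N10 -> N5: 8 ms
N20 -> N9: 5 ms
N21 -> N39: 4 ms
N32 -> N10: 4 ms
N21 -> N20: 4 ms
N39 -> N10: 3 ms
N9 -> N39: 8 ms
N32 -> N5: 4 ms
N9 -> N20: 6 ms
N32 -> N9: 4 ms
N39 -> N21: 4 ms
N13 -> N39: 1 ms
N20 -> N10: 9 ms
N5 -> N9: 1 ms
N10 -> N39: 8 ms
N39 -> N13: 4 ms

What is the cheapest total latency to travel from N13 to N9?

Running Dijkstra from N13:
N13: 0
N39: 1  (via N13)
N32: 4  (via N39)
N10: 4  (via N39)
N21: 5  (via N39)
N5: 8  (via N32)
N9: 8  (via N32)
Shortest route: N13–N39–N32–N9 = 8 ms.

8 ms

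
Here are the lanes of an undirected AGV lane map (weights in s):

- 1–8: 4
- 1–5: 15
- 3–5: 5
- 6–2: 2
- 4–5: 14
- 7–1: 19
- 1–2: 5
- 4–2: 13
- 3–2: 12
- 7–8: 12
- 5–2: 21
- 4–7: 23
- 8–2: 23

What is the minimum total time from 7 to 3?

33 s

Running Dijkstra from 7:
7: 0
8: 12  (via 7)
1: 16  (via 8)
2: 21  (via 1)
4: 23  (via 7)
6: 23  (via 2)
5: 31  (via 1)
3: 33  (via 2)
Shortest route: 7 → 8 → 1 → 2 → 3 = 33 s.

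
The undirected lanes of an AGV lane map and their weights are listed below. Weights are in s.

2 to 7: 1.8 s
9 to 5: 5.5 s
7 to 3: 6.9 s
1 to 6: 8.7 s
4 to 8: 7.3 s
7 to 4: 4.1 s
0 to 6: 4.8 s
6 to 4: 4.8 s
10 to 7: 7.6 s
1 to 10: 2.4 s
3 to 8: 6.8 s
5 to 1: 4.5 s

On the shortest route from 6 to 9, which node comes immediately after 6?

1

Compare a few routes:
6 - 1 - 5 - 9: 8.7+4.5+5.5 = 18.7
6 - 4 - 7 - 10 - 1 - 5 - 9: 4.8+4.1+7.6+2.4+4.5+5.5 = 28.9
Cheapest is 6 - 1 - 5 - 9 at 18.7 s.
So from 6 the first move is to 1.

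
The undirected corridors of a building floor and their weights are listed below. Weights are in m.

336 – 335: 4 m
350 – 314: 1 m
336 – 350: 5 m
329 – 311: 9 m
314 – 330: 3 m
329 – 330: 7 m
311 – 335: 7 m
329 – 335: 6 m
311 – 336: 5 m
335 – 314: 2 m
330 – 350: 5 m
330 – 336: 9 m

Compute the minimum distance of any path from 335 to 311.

Compare a few routes:
335–329–311: 6+9 = 15
335–311: 7 = 7
335–336–311: 4+5 = 9
335–314–350–336–311: 2+1+5+5 = 13
Cheapest is 335–311 at 7 m.

7 m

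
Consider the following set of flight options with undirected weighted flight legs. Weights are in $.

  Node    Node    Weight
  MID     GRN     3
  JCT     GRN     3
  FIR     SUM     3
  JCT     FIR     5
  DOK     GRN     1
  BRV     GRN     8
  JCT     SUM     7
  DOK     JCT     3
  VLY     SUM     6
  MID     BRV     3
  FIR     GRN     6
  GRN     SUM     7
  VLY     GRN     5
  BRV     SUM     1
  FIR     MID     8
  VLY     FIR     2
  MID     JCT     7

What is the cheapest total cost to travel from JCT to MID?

Enumerating some paths:
JCT → DOK → GRN → MID: 3+1+3 = 7
JCT → MID: 7 = 7
JCT → GRN → MID: 3+3 = 6
Cheapest is JCT → GRN → MID at $6.

$6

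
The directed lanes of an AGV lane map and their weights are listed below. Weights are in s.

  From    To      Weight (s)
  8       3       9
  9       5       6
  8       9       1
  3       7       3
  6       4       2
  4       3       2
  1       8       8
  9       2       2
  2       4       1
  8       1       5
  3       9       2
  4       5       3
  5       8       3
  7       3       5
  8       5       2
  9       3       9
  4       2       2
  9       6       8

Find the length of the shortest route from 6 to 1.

13 s

Running Dijkstra from 6:
6: 0
4: 2  (via 6)
2: 4  (via 4)
3: 4  (via 4)
5: 5  (via 4)
9: 6  (via 3)
7: 7  (via 3)
8: 8  (via 5)
1: 13  (via 8)
Shortest route: 6–4–5–8–1 = 13 s.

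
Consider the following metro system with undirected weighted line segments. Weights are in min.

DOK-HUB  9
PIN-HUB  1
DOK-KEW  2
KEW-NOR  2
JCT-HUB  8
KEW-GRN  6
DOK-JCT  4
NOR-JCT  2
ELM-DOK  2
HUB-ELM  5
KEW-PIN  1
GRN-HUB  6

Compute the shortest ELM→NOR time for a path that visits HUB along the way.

Best ELM to HUB: ELM–HUB costing 5
Best HUB to NOR: HUB–PIN–KEW–NOR costing 4
Total via HUB: 5 + 4 = 9 min.

9 min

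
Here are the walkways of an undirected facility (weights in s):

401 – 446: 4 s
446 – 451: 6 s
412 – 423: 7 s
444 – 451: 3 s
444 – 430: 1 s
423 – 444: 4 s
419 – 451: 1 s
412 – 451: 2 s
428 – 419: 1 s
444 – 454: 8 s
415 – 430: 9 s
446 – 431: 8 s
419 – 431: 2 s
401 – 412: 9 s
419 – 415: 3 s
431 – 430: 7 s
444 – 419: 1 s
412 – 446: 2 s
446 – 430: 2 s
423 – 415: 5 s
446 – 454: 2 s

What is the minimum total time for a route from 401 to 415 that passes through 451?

12 s

Best 401 to 451: 401–446–412–451 costing 8
Shortest 451→415: 451–419–415 = 4
Total via 451: 8 + 4 = 12 s.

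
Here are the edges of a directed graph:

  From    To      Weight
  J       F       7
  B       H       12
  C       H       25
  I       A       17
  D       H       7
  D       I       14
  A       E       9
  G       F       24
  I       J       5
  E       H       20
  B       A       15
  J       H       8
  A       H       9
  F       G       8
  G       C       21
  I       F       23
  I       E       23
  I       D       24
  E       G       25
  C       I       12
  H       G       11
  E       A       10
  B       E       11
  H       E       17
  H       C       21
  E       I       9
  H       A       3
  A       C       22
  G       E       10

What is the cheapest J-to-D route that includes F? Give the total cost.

58

Shortest J→F: J → F = 7
Shortest F→D: F → G → E → I → D = 51
Total via F: 7 + 51 = 58.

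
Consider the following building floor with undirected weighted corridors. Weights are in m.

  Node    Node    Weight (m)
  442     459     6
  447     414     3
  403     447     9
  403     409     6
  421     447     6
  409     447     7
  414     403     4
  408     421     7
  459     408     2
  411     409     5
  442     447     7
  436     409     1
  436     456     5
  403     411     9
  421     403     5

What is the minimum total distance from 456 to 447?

13 m

Settle nodes by increasing distance from 456:
456: 0
436: 5  (via 456)
409: 6  (via 436)
411: 11  (via 409)
403: 12  (via 409)
447: 13  (via 409)
Shortest route: 456–436–409–447 = 13 m.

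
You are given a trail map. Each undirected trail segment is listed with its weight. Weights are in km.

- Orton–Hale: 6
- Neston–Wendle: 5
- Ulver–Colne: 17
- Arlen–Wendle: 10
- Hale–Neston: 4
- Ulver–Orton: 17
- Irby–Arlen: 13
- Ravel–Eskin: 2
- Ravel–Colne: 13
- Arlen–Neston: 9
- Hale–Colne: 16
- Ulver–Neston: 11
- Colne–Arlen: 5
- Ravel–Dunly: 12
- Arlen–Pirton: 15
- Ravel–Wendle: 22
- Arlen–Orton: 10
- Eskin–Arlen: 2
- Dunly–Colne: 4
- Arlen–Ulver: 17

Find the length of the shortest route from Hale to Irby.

Running Dijkstra from Hale:
Hale: 0
Neston: 4  (via Hale)
Orton: 6  (via Hale)
Wendle: 9  (via Neston)
Arlen: 13  (via Neston)
Eskin: 15  (via Arlen)
Ulver: 15  (via Neston)
Colne: 16  (via Hale)
Ravel: 17  (via Eskin)
Dunly: 20  (via Colne)
Irby: 26  (via Arlen)
Shortest route: Hale–Neston–Arlen–Irby = 26 km.

26 km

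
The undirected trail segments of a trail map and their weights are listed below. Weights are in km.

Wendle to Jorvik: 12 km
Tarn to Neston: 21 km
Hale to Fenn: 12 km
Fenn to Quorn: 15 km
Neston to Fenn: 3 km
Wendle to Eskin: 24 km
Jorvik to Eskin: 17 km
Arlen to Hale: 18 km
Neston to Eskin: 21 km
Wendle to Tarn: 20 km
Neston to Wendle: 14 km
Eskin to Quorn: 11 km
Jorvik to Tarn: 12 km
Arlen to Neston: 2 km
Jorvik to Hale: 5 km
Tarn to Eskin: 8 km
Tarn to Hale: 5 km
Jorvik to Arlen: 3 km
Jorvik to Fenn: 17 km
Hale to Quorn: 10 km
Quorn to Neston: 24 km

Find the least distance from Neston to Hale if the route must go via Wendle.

31 km

Best Neston to Wendle: Neston–Wendle costing 14
Shortest Wendle→Hale: Wendle–Jorvik–Hale = 17
Total via Wendle: 14 + 17 = 31 km.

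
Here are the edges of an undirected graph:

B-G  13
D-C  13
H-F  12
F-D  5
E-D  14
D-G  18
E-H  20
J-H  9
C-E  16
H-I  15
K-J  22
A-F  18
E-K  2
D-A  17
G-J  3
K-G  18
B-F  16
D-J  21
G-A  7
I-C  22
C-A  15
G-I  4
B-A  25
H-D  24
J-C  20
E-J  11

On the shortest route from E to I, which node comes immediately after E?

Candidate routes:
E - K - G - I: 2+18+4 = 24
E - J - G - I: 11+3+4 = 18
E - K - J - G - I: 2+22+3+4 = 31
The minimum is 18 via E - J - G - I.
So from E the first move is to J.

J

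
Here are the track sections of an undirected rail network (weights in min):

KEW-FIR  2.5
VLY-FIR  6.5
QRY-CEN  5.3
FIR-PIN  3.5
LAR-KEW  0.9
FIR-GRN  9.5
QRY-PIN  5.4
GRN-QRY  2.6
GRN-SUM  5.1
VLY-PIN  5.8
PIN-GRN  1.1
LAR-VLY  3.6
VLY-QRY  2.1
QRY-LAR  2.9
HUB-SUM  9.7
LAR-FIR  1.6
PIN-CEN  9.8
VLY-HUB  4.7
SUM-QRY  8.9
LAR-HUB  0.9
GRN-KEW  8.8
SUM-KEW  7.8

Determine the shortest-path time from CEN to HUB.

Enumerating some paths:
CEN–QRY–VLY–HUB: 5.3+2.1+4.7 = 12.1
CEN–QRY–LAR–HUB: 5.3+2.9+0.9 = 9.1
CEN–QRY–VLY–LAR–HUB: 5.3+2.1+3.6+0.9 = 11.9
Cheapest is CEN–QRY–LAR–HUB at 9.1 min.

9.1 min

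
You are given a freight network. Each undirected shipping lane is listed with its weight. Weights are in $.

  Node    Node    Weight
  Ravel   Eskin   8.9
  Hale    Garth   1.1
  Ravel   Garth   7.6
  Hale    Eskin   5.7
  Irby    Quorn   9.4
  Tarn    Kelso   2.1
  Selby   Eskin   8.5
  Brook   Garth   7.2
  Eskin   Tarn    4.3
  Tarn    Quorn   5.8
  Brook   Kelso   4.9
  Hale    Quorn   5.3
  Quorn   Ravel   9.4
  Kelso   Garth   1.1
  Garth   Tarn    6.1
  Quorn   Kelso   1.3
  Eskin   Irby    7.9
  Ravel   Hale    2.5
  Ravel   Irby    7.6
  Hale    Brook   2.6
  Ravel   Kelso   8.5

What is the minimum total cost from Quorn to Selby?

Running Dijkstra from Quorn:
Quorn: 0
Kelso: 1.3  (via Quorn)
Garth: 2.4  (via Kelso)
Tarn: 3.4  (via Kelso)
Hale: 3.5  (via Garth)
Ravel: 6  (via Hale)
Brook: 6.1  (via Hale)
Eskin: 7.7  (via Tarn)
Irby: 9.4  (via Quorn)
Selby: 16.2  (via Eskin)
Shortest route: Quorn–Kelso–Tarn–Eskin–Selby = $16.2.

$16.2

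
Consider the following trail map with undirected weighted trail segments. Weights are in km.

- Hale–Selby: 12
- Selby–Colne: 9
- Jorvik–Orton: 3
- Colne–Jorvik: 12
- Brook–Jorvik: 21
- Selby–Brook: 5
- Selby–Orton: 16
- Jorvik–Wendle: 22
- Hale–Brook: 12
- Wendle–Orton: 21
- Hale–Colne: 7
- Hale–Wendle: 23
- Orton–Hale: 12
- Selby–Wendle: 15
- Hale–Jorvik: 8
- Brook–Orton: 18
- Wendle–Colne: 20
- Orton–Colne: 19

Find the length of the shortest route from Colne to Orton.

15 km

Compare a few routes:
Colne - Jorvik - Orton: 12+3 = 15
Colne - Hale - Jorvik - Orton: 7+8+3 = 18
Cheapest is Colne - Jorvik - Orton at 15 km.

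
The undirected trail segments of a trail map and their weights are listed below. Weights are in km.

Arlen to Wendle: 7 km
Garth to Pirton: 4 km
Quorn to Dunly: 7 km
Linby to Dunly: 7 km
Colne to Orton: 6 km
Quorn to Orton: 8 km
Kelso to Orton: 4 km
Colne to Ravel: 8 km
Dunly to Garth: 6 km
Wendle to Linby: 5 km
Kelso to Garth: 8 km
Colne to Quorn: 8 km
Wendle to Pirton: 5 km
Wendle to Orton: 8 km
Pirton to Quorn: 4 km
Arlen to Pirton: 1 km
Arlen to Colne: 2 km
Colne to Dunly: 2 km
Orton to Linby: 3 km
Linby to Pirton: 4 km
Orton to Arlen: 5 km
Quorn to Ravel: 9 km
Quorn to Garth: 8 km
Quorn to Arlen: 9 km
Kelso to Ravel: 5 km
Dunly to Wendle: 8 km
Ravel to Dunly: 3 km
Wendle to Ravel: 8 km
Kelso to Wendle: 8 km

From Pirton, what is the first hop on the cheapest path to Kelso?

Enumerating some paths:
Pirton → Linby → Orton → Kelso: 4+3+4 = 11
Pirton → Wendle → Kelso: 5+8 = 13
Pirton → Arlen → Orton → Kelso: 1+5+4 = 10
Pirton → Garth → Kelso: 4+8 = 12
The minimum is 10 km via Pirton → Arlen → Orton → Kelso.
So from Pirton the first move is to Arlen.

Arlen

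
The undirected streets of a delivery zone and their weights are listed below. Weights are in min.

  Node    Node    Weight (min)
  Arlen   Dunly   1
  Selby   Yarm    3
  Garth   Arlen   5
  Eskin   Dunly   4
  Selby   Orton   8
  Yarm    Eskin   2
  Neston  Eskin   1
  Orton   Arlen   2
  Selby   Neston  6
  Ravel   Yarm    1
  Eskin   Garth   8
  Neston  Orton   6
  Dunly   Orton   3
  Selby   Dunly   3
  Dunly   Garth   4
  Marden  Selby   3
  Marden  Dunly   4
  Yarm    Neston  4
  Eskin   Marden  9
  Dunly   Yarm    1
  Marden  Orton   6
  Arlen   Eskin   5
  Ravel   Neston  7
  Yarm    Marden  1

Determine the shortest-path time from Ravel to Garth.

6 min

Settle nodes by increasing distance from Ravel:
Ravel: 0
Yarm: 1  (via Ravel)
Marden: 2  (via Yarm)
Dunly: 2  (via Yarm)
Eskin: 3  (via Yarm)
Arlen: 3  (via Dunly)
Selby: 4  (via Yarm)
Neston: 4  (via Eskin)
Orton: 5  (via Dunly)
Garth: 6  (via Dunly)
Shortest route: Ravel–Yarm–Dunly–Garth = 6 min.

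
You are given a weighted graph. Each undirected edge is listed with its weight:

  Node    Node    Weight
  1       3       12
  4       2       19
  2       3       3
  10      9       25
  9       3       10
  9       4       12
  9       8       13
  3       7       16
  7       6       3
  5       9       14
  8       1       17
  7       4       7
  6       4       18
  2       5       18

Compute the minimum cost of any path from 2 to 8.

26

Running Dijkstra from 2:
2: 0
3: 3  (via 2)
9: 13  (via 3)
1: 15  (via 3)
5: 18  (via 2)
4: 19  (via 2)
7: 19  (via 3)
6: 22  (via 7)
8: 26  (via 9)
Shortest route: 2 → 3 → 9 → 8 = 26.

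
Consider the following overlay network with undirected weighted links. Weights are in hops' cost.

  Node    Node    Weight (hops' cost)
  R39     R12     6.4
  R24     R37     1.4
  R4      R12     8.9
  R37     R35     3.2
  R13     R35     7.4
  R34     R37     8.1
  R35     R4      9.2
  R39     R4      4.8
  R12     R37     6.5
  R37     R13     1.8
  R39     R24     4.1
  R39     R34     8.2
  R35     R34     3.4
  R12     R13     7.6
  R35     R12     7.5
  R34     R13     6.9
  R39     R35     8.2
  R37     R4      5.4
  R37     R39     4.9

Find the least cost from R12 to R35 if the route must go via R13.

12.6 hops' cost

Shortest R12→R13: R12–R13 = 7.6
Best R13 to R35: R13–R37–R35 costing 5
Total via R13: 7.6 + 5 = 12.6 hops' cost.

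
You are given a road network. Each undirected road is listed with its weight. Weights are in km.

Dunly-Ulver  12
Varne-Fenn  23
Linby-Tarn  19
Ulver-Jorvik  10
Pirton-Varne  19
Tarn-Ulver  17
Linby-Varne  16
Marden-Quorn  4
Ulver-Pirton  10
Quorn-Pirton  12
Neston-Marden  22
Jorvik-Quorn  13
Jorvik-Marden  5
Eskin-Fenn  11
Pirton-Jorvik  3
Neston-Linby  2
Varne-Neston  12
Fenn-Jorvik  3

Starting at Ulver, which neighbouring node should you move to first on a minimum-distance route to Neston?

Jorvik

Compare a few routes:
Ulver–Tarn–Linby–Neston: 17+19+2 = 38
Ulver–Pirton–Varne–Neston: 10+19+12 = 41
Ulver–Pirton–Jorvik–Marden–Neston: 10+3+5+22 = 40
Ulver–Jorvik–Marden–Neston: 10+5+22 = 37
Cheapest is Ulver–Jorvik–Marden–Neston at 37 km.
So from Ulver the first move is to Jorvik.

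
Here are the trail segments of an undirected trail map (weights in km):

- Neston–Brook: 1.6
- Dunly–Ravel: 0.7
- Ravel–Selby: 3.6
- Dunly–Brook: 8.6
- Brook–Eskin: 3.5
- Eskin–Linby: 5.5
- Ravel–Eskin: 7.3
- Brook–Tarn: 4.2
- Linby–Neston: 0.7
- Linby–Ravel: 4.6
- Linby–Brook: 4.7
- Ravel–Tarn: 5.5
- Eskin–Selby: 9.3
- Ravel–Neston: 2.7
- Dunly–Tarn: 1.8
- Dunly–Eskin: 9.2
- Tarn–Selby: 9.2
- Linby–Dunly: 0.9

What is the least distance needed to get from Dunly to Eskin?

6.4 km

Settle nodes by increasing distance from Dunly:
Dunly: 0
Ravel: 0.7  (via Dunly)
Linby: 0.9  (via Dunly)
Neston: 1.6  (via Linby)
Tarn: 1.8  (via Dunly)
Brook: 3.2  (via Neston)
Selby: 4.3  (via Ravel)
Eskin: 6.4  (via Linby)
Shortest route: Dunly → Linby → Eskin = 6.4 km.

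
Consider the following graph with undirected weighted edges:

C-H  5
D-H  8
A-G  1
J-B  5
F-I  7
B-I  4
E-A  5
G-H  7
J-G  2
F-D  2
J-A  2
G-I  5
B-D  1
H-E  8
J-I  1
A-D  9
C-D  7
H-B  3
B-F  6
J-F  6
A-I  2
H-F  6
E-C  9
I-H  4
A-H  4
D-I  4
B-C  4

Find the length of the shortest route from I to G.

3

Settle nodes by increasing distance from I:
I: 0
J: 1  (via I)
A: 2  (via I)
G: 3  (via J)
Shortest route: I → J → G = 3.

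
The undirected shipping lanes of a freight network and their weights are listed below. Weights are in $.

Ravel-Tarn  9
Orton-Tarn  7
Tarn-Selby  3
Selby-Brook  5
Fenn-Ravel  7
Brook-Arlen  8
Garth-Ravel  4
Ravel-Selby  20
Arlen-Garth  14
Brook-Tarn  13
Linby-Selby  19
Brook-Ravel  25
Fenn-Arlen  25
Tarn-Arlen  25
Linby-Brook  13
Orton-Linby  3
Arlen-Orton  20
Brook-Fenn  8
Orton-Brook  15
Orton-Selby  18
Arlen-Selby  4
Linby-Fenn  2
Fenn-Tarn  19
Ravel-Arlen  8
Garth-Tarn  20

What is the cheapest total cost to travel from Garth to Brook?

$19

Candidate routes:
Garth → Ravel → Arlen → Selby → Brook: 4+8+4+5 = 21
Garth → Ravel → Tarn → Selby → Brook: 4+9+3+5 = 21
Garth → Ravel → Arlen → Brook: 4+8+8 = 20
Garth → Ravel → Fenn → Brook: 4+7+8 = 19
Cheapest is Garth → Ravel → Fenn → Brook at $19.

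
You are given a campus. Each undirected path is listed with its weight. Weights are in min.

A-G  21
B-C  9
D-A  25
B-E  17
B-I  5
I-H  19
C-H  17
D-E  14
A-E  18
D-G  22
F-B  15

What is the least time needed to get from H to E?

41 min

Running Dijkstra from H:
H: 0
C: 17  (via H)
I: 19  (via H)
B: 24  (via I)
F: 39  (via B)
E: 41  (via B)
Shortest route: H–I–B–E = 41 min.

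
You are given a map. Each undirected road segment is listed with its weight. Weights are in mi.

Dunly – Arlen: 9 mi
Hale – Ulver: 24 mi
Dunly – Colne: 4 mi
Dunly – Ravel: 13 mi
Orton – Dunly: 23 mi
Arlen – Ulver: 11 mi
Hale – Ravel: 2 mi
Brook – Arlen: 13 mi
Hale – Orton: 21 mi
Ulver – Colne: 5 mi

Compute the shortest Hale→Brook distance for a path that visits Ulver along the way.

Shortest Hale→Ulver: Hale → Ulver = 24
Best Ulver to Brook: Ulver → Arlen → Brook costing 24
Total via Ulver: 24 + 24 = 48 mi.

48 mi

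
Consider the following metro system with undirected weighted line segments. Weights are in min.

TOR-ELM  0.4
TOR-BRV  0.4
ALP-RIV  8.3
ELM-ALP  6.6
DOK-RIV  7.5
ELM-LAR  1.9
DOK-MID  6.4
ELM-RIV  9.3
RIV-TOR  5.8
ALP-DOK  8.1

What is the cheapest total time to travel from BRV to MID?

Settle nodes by increasing distance from BRV:
BRV: 0
TOR: 0.4  (via BRV)
ELM: 0.8  (via TOR)
LAR: 2.7  (via ELM)
RIV: 6.2  (via TOR)
ALP: 7.4  (via ELM)
DOK: 13.7  (via RIV)
MID: 20.1  (via DOK)
Shortest route: BRV–TOR–RIV–DOK–MID = 20.1 min.

20.1 min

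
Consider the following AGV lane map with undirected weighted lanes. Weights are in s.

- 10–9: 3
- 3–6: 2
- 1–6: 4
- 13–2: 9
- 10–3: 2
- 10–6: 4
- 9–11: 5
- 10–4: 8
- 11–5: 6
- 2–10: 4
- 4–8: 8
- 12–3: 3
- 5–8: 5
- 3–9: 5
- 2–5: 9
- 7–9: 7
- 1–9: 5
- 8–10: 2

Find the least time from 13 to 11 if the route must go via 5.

24 s

Shortest 13→5: 13 → 2 → 5 = 18
Best 5 to 11: 5 → 11 costing 6
Total via 5: 18 + 6 = 24 s.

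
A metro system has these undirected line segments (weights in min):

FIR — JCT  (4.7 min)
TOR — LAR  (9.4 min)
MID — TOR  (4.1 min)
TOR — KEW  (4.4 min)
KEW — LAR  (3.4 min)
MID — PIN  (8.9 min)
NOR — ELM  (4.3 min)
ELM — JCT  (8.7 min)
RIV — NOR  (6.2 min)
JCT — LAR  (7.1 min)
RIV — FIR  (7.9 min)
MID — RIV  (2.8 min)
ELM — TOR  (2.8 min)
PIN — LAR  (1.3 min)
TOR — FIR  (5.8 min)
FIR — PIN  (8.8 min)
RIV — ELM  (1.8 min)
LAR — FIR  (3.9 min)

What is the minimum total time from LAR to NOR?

Enumerating some paths:
LAR → TOR → ELM → NOR: 9.4+2.8+4.3 = 16.5
LAR → KEW → TOR → ELM → NOR: 3.4+4.4+2.8+4.3 = 14.9
LAR → FIR → TOR → ELM → NOR: 3.9+5.8+2.8+4.3 = 16.8
Cheapest is LAR → KEW → TOR → ELM → NOR at 14.9 min.

14.9 min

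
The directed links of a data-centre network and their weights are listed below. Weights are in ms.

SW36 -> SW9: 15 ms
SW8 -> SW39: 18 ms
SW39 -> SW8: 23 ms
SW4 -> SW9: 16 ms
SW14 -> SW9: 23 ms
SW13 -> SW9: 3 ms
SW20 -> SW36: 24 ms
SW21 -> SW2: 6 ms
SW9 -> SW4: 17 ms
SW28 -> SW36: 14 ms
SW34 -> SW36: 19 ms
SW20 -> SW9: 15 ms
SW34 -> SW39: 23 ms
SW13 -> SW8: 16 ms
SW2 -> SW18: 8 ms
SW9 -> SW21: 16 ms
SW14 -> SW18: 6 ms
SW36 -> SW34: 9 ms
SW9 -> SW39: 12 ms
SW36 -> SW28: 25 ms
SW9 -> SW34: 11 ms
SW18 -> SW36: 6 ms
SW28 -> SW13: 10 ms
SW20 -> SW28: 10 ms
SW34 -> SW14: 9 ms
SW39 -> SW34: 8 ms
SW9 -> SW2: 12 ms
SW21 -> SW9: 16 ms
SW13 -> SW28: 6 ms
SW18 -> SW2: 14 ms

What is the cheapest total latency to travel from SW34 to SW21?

Shortest distances from SW34:
SW34: 0
SW14: 9  (via SW34)
SW18: 15  (via SW14)
SW36: 19  (via SW34)
SW39: 23  (via SW34)
SW2: 29  (via SW18)
SW9: 32  (via SW14)
SW28: 44  (via SW36)
SW8: 46  (via SW39)
SW21: 48  (via SW9)
Shortest route: SW34 → SW14 → SW9 → SW21 = 48 ms.

48 ms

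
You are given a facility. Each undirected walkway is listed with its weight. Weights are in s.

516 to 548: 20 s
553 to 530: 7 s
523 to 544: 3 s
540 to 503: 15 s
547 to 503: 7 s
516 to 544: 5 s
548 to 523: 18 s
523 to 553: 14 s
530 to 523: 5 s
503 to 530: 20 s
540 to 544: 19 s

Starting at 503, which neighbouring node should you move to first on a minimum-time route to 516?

Candidate routes:
503 - 540 - 544 - 516: 15+19+5 = 39
503 - 530 - 553 - 523 - 544 - 516: 20+7+14+3+5 = 49
503 - 530 - 523 - 544 - 516: 20+5+3+5 = 33
Cheapest is 503 - 530 - 523 - 544 - 516 at 33 s.
So from 503 the first move is to 530.

530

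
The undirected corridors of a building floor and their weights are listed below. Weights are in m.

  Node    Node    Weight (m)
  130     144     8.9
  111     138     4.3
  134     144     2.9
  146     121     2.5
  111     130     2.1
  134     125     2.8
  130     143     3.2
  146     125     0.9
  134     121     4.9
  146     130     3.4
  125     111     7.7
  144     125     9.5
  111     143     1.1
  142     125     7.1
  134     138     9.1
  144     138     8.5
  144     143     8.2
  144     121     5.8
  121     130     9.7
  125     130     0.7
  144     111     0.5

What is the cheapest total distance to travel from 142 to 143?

11 m

Candidate routes:
142 → 125 → 130 → 143: 7.1+0.7+3.2 = 11
142 → 125 → 146 → 130 → 111 → 143: 7.1+0.9+3.4+2.1+1.1 = 14.6
142 → 125 → 134 → 144 → 111 → 143: 7.1+2.8+2.9+0.5+1.1 = 14.4
Cheapest is 142 → 125 → 130 → 143 at 11 m.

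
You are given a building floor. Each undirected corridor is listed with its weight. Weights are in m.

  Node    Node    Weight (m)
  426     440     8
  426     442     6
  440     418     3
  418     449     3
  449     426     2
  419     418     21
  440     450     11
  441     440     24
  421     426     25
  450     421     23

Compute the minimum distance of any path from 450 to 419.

35 m

Running Dijkstra from 450:
450: 0
440: 11  (via 450)
418: 14  (via 440)
449: 17  (via 418)
426: 19  (via 440)
421: 23  (via 450)
442: 25  (via 426)
419: 35  (via 418)
Shortest route: 450–440–418–419 = 35 m.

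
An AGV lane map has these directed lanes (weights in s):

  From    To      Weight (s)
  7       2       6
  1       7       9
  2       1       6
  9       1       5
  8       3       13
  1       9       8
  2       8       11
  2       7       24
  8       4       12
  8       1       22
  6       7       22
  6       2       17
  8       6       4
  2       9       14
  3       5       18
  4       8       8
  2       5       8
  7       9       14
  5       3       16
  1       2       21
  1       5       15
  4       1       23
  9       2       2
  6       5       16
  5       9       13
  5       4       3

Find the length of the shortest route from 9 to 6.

17 s

Settle nodes by increasing distance from 9:
9: 0
2: 2  (via 9)
1: 5  (via 9)
5: 10  (via 2)
4: 13  (via 5)
8: 13  (via 2)
7: 14  (via 1)
6: 17  (via 8)
Shortest route: 9 → 2 → 8 → 6 = 17 s.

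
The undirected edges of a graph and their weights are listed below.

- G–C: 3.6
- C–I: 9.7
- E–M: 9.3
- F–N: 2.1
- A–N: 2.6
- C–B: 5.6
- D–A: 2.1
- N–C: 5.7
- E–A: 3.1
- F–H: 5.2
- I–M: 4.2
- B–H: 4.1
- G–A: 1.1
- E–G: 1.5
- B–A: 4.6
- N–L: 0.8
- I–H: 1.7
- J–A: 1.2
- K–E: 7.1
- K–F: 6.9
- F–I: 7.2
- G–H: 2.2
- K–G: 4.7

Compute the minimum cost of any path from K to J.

7

Compare a few routes:
K–G–A–J: 4.7+1.1+1.2 = 7
K–E–A–J: 7.1+3.1+1.2 = 11.4
K–E–G–A–J: 7.1+1.5+1.1+1.2 = 10.9
K–G–E–A–J: 4.7+1.5+3.1+1.2 = 10.5
Cheapest is K–G–A–J at 7.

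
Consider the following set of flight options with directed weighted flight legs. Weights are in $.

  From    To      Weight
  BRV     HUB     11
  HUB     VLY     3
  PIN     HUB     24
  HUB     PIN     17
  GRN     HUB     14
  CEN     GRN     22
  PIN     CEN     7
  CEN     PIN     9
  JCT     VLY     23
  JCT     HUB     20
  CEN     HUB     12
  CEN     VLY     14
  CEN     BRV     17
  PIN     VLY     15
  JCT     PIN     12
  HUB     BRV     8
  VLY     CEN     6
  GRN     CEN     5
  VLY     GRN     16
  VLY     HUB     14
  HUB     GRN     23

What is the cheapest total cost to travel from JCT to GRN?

Compare a few routes:
JCT → VLY → GRN: 23+16 = 39
JCT → PIN → CEN → GRN: 12+7+22 = 41
JCT → PIN → VLY → GRN: 12+15+16 = 43
JCT → HUB → GRN: 20+23 = 43
The minimum is $39 via JCT → VLY → GRN.

$39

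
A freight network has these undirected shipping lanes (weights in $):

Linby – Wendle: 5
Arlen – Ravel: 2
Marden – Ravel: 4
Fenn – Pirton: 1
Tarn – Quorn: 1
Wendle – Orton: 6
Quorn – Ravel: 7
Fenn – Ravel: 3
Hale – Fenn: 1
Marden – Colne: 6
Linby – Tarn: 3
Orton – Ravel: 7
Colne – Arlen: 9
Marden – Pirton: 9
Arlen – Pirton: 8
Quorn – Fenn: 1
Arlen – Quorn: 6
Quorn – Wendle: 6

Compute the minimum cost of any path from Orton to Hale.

$11

Shortest distances from Orton:
Orton: 0
Wendle: 6  (via Orton)
Ravel: 7  (via Orton)
Arlen: 9  (via Ravel)
Fenn: 10  (via Ravel)
Quorn: 11  (via Fenn)
Pirton: 11  (via Fenn)
Marden: 11  (via Ravel)
Hale: 11  (via Fenn)
Shortest route: Orton → Ravel → Fenn → Hale = $11.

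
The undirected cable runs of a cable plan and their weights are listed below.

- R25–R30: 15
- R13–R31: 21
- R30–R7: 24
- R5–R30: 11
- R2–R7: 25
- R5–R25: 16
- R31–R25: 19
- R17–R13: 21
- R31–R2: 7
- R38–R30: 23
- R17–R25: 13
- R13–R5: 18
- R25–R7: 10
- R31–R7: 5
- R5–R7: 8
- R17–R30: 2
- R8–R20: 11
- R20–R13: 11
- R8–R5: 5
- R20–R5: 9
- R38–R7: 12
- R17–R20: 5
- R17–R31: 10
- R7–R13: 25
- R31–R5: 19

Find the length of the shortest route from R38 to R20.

29

Candidate routes:
R38 - R30 - R17 - R20: 23+2+5 = 30
R38 - R7 - R31 - R17 - R20: 12+5+10+5 = 32
R38 - R7 - R5 - R20: 12+8+9 = 29
Cheapest is R38 - R7 - R5 - R20 at 29.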